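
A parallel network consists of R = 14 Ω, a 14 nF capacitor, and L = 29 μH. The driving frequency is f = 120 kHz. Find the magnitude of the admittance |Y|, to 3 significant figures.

79.6 mS

ω = 2πf = 754000 rad/s
X_L = ωL = 21.9 Ω
X_C = 1/(ωC) = 94.7 Ω
Parallel: admittances add. Y = 1/R + 1/(jωL) + jωC
Y = (0.0714 − j0.0352) S
|Y| = 0.0796 S → |Z| = 1/|Y| = 12.6 Ω, ∠Z = −∠Y = 26.2°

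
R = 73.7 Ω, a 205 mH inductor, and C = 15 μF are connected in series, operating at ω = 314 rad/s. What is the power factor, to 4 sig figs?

X_L = ωL = 64.37 Ω
X_C = 1/(ωC) = 212.3 Ω
Net reactance X = X_L − X_C = -147.9 Ω
Z = 73.70 − j147.9 Ω
|Z| = √(73.70² + 147.9²) = 165.3 Ω
∠Z = arctan(-147.9/73.70) = -63.52°
cos φ = cos(-63.52°) = 0.4459

0.4459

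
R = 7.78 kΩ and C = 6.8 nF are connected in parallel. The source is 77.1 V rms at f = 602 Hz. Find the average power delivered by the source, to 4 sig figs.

ω = 2πf = 3782 rad/s
X_C = 1/(ωC) = 38880 Ω
Parallel: admittances add. Y = 1/R + jωC
Y = (0.0001285 + j2.572e-05) S
|Y| = 0.0001311 S → |Z| = 1/|Y| = 7629 Ω, ∠Z = −∠Y = -11.32°
I = V/|Z| = 10.11 mA
P = VI cos φ = 77.1 × 0.01011 × cos(-11.32°) = 764.1 mW

764.1 mW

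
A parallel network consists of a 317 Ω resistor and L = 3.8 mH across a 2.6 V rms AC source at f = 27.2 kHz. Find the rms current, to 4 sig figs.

ω = 2πf = 170900 rad/s
X_L = ωL = 649.4 Ω
Parallel: admittances add. Y = 1/R + 1/(jωL)
Y = (0.003155 − j0.001540) S
|Y| = 0.003510 S → |Z| = 1/|Y| = 284.9 Ω, ∠Z = −∠Y = 26.02°
I = V/|Z| = 2.6/284.9 = 9.127 mA

9.127 mA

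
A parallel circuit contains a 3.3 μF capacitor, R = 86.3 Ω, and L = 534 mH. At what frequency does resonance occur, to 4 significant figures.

119.9 Hz

ω₀ = 1/√(LC) = 1/√(0.534 × 3.3e-06) = 753.3 rad/s
f₀ = ω₀/(2π) = 119.9 Hz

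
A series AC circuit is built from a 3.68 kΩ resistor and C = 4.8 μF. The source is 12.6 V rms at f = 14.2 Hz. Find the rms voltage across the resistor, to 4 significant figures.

10.64 V

ω = 2πf = 89.22 rad/s
X_C = 1/(ωC) = 2335 Ω
Z = 3680 − j2335 Ω
|Z| = √(3680² + 2335²) = 4358 Ω
I = V/|Z| = 2.891 mA
V_R = I·|Z_R| = 0.002891 × 3680 = 10.64 V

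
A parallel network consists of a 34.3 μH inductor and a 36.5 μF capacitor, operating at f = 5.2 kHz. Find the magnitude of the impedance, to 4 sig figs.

3.331 Ω

ω = 2πf = 32670 rad/s
X_L = ωL = 1.121 Ω
X_C = 1/(ωC) = 0.8385 Ω
Parallel: admittances add. Y = 1/(jωL) + jωC
Y = (0 + j0.3002) S
|Y| = 0.3002 S → |Z| = 1/|Y| = 3.331 Ω, ∠Z = −∠Y = -90.00°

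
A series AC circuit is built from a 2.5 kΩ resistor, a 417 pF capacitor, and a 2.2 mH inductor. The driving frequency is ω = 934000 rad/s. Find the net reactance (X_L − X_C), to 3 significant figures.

-513 Ω

X_L = ωL = 2050 Ω
X_C = 1/(ωC) = 2570 Ω
X = 2050 − 2570 = -513 Ω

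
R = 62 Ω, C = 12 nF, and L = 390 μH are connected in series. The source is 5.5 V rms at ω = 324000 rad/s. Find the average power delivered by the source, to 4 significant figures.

X_L = ωL = 126.4 Ω
X_C = 1/(ωC) = 257.2 Ω
Net reactance X = X_L − X_C = -130.8 Ω
Z = 62.00 − j130.8 Ω
|Z| = √(62.00² + 130.8²) = 144.8 Ω
∠Z = arctan(-130.8/62.00) = -64.65°
I = V/|Z| = 37.99 mA
P = VI cos φ = 5.5 × 0.03799 × cos(-64.65°) = 89.46 mW

89.46 mW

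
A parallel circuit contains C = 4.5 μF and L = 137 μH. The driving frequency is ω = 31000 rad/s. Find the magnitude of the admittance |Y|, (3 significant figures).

X_L = ωL = 4.25 Ω
X_C = 1/(ωC) = 7.17 Ω
Parallel: admittances add. Y = 1/(jωL) + jωC
Y = (0 − j0.0960) S
|Y| = 0.0960 S → |Z| = 1/|Y| = 10.4 Ω, ∠Z = −∠Y = 90.0°

96.0 mS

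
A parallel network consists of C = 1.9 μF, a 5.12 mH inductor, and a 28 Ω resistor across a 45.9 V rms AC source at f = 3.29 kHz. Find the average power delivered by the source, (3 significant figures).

ω = 2πf = 20670 rad/s
X_L = ωL = 106 Ω
X_C = 1/(ωC) = 25.5 Ω
Parallel: admittances add. Y = 1/R + 1/(jωL) + jωC
Y = (0.0357 + j0.0298) S
|Y| = 0.0465 S → |Z| = 1/|Y| = 21.5 Ω, ∠Z = −∠Y = -39.9°
I = V/|Z| = 2.14 A
P = VI cos φ = 45.9 × 2.14 × cos(-39.9°) = 75.2 W

75.2 W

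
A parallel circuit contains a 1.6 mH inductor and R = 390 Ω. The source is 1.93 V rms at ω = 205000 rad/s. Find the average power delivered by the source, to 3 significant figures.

9.55 mW

X_L = ωL = 328 Ω
Parallel: admittances add. Y = 1/R + 1/(jωL)
Y = (0.00256 − j0.00305) S
|Y| = 0.00398 S → |Z| = 1/|Y| = 251 Ω, ∠Z = −∠Y = 49.9°
I = V/|Z| = 7.69 mA
P = VI cos φ = 1.93 × 0.00769 × cos(49.9°) = 9.55 mW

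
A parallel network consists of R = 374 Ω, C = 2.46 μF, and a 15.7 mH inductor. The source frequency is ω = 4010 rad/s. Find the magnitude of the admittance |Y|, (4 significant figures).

X_L = ωL = 62.96 Ω
X_C = 1/(ωC) = 101.4 Ω
Parallel: admittances add. Y = 1/R + 1/(jωL) + jωC
Y = (0.002674 − j0.006019) S
|Y| = 0.006586 S → |Z| = 1/|Y| = 151.8 Ω, ∠Z = −∠Y = 66.05°

6.586 mS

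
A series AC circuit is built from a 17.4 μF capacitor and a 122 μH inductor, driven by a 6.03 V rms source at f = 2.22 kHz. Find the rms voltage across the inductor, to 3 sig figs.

ω = 2πf = 13950 rad/s
X_L = ωL = 1.70 Ω
X_C = 1/(ωC) = 4.12 Ω
Net reactance X = X_L − X_C = -2.42 Ω
Z = − j2.42 Ω
|Z| = √(0² + 2.42²) = 2.42 Ω
I = V/|Z| = 2.49 A
V_L = I·|Z_L| = 2.49 × 1.70 = 4.24 V

4.24 V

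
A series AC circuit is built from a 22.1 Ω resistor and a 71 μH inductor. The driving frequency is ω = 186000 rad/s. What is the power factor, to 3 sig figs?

X_L = ωL = 13.2 Ω
Z = 22.1 + j13.2 Ω
|Z| = √(22.1² + 13.2²) = 25.7 Ω
∠Z = arctan(13.2/22.1) = 30.9°
cos φ = cos(30.9°) = 0.858

0.858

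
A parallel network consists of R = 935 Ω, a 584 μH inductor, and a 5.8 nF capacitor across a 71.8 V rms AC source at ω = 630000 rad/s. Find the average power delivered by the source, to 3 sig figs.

5.51 W

X_L = ωL = 368 Ω
X_C = 1/(ωC) = 274 Ω
Parallel: admittances add. Y = 1/R + 1/(jωL) + jωC
Y = (0.00107 + j0.000936) S
|Y| = 0.00142 S → |Z| = 1/|Y| = 704 Ω, ∠Z = −∠Y = -41.2°
I = V/|Z| = 102 mA
P = VI cos φ = 71.8 × 0.102 × cos(-41.2°) = 5.51 W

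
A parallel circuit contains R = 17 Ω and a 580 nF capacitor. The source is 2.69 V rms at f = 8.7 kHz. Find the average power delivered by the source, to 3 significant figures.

ω = 2πf = 54660 rad/s
X_C = 1/(ωC) = 31.5 Ω
Parallel: admittances add. Y = 1/R + jωC
Y = (0.0588 + j0.0317) S
|Y| = 0.0668 S → |Z| = 1/|Y| = 15.0 Ω, ∠Z = −∠Y = -28.3°
I = V/|Z| = 180 mA
P = VI cos φ = 2.69 × 0.180 × cos(-28.3°) = 426 mW

426 mW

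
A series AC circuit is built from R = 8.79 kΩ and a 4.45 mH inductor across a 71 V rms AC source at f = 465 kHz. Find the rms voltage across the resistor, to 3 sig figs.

ω = 2πf = 2.922e+06 rad/s
X_L = ωL = 13000 Ω
Z = 8790 + j13000 Ω
|Z| = √(8790² + 13000²) = 15700 Ω
I = V/|Z| = 4.52 mA
V_R = I·|Z_R| = 0.00452 × 8790 = 39.8 V

39.8 V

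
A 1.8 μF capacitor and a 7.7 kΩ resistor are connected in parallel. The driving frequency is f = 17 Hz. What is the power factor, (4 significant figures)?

0.5597

ω = 2πf = 106.8 rad/s
X_C = 1/(ωC) = 5201 Ω
Parallel: admittances add. Y = 1/R + jωC
Y = (0.0001299 + j0.0001923) S
|Y| = 0.0002320 S → |Z| = 1/|Y| = 4310 Ω, ∠Z = −∠Y = -55.96°
cos φ = cos(-55.96°) = 0.5597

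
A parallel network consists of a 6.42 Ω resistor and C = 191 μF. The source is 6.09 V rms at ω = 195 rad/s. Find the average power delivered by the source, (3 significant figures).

X_C = 1/(ωC) = 26.8 Ω
Parallel: admittances add. Y = 1/R + jωC
Y = (0.156 + j0.0372) S
|Y| = 0.160 S → |Z| = 1/|Y| = 6.24 Ω, ∠Z = −∠Y = -13.4°
I = V/|Z| = 975 mA
P = VI cos φ = 6.09 × 0.975 × cos(-13.4°) = 5.78 W

5.78 W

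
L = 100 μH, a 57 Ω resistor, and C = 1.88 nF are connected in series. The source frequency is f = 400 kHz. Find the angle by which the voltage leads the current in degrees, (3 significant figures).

34.8°

ω = 2πf = 2.513e+06 rad/s
X_L = ωL = 251 Ω
X_C = 1/(ωC) = 212 Ω
Net reactance X = X_L − X_C = 39.7 Ω
Z = 57.0 + j39.7 Ω
|Z| = √(57.0² + 39.7²) = 69.5 Ω
∠Z = arctan(39.7/57.0) = 34.8°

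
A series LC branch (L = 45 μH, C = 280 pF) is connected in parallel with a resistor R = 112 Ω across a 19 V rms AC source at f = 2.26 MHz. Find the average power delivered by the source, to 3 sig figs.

ω = 2πf = 1.42e+07 rad/s
X_L = ωL = 639 Ω
X_C = 1/(ωC) = 252 Ω
Branch 1: Z₁ = R = 112 Ω
Branch 2 (series LC): Z₂ = j(X_L − X_C) = j387 Ω
Parallel: Z = Z₁Z₂/(Z₁+Z₂), |Z| = 108 Ω, ∠Z = 16.1°
I = V/|Z| = 177 mA
P = VI cos φ = 19 × 0.177 × cos(16.1°) = 3.22 W

3.22 W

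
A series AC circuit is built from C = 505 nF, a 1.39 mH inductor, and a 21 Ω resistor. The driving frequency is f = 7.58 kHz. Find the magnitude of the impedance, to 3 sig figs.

32.4 Ω

ω = 2πf = 47630 rad/s
X_L = ωL = 66.2 Ω
X_C = 1/(ωC) = 41.6 Ω
Net reactance X = X_L − X_C = 24.6 Ω
Z = 21.0 + j24.6 Ω
|Z| = √(21.0² + 24.6²) = 32.4 Ω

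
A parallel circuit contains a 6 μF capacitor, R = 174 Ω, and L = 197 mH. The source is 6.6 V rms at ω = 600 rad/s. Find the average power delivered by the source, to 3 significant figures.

250 mW

X_L = ωL = 118 Ω
X_C = 1/(ωC) = 278 Ω
Parallel: admittances add. Y = 1/R + 1/(jωL) + jωC
Y = (0.00575 − j0.00486) S
|Y| = 0.00753 S → |Z| = 1/|Y| = 133 Ω, ∠Z = −∠Y = 40.2°
I = V/|Z| = 49.7 mA
P = VI cos φ = 6.6 × 0.0497 × cos(40.2°) = 250 mW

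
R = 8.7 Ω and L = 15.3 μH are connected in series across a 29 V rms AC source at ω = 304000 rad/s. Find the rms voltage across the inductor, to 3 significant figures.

13.7 V

X_L = ωL = 4.65 Ω
Z = 8.70 + j4.65 Ω
|Z| = √(8.70² + 4.65²) = 9.87 Ω
I = V/|Z| = 2.94 A
V_L = I·|Z_L| = 2.94 × 4.65 = 13.7 V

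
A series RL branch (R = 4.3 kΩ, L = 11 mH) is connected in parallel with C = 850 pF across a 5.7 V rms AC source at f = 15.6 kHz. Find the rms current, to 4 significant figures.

1.258 mA

ω = 2πf = 98020 rad/s
X_L = ωL = 1078 Ω
X_C = 1/(ωC) = 12000 Ω
Branch 1 (R+jX_L): Z₁ = 4300 + j1078 Ω, |Z₁| = 4433 Ω
Branch 2 (−jX_C): Z₂ = −j12000 Ω
Parallel: Z = Z₁Z₂/(Z₁+Z₂), |Z| = 4532 Ω, ∠Z = -7.409°
I = V/|Z| = 5.7/4532 = 1.258 mA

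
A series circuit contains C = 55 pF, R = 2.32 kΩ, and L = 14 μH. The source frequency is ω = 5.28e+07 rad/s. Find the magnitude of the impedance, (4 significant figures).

X_L = ωL = 739.2 Ω
X_C = 1/(ωC) = 344.4 Ω
Net reactance X = X_L − X_C = 394.8 Ω
Z = 2320 + j394.8 Ω
|Z| = √(2320² + 394.8²) = 2353 Ω

2353 Ω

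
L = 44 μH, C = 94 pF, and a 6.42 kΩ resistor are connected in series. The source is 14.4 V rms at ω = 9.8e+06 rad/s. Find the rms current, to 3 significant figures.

2.23 mA

X_L = ωL = 431 Ω
X_C = 1/(ωC) = 1090 Ω
Net reactance X = X_L − X_C = -654 Ω
Z = 6420 − j654 Ω
|Z| = √(6420² + 654²) = 6450 Ω
I = V/|Z| = 14.4/6450 = 2.23 mA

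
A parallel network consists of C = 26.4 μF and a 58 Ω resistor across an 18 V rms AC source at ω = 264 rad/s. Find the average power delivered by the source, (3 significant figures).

X_C = 1/(ωC) = 143 Ω
Parallel: admittances add. Y = 1/R + jωC
Y = (0.0172 + j0.00697) S
|Y| = 0.0186 S → |Z| = 1/|Y| = 53.8 Ω, ∠Z = −∠Y = -22.0°
I = V/|Z| = 335 mA
P = VI cos φ = 18 × 0.335 × cos(-22.0°) = 5.59 W

5.59 W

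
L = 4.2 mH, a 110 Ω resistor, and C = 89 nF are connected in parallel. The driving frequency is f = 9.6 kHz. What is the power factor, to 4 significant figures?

0.9880

ω = 2πf = 60320 rad/s
X_L = ωL = 253.3 Ω
X_C = 1/(ωC) = 186.3 Ω
Parallel: admittances add. Y = 1/R + 1/(jωL) + jωC
Y = (0.009091 + j0.001421) S
|Y| = 0.009201 S → |Z| = 1/|Y| = 108.7 Ω, ∠Z = −∠Y = -8.884°
cos φ = cos(-8.884°) = 0.9880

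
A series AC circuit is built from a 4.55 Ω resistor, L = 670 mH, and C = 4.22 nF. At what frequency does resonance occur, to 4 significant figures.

ω₀ = 1/√(LC) = 1/√(0.67 × 4.22e-09) = 18810 rad/s
f₀ = ω₀/(2π) = 2.993 kHz

2.993 kHz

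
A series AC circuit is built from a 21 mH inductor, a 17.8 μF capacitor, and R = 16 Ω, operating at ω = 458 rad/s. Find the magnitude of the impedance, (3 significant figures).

114 Ω

X_L = ωL = 9.62 Ω
X_C = 1/(ωC) = 123 Ω
Net reactance X = X_L − X_C = -113 Ω
Z = 16.0 − j113 Ω
|Z| = √(16.0² + 113²) = 114 Ω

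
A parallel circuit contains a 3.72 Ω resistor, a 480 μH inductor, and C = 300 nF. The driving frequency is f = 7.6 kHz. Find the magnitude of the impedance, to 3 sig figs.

3.70 Ω

ω = 2πf = 47750 rad/s
X_L = ωL = 22.9 Ω
X_C = 1/(ωC) = 69.8 Ω
Parallel: admittances add. Y = 1/R + 1/(jωL) + jωC
Y = (0.269 − j0.0293) S
|Y| = 0.270 S → |Z| = 1/|Y| = 3.70 Ω, ∠Z = −∠Y = 6.22°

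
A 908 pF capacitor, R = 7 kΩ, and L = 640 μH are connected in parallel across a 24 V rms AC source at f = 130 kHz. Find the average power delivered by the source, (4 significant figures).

ω = 2πf = 816800 rad/s
X_L = ωL = 522.8 Ω
X_C = 1/(ωC) = 1348 Ω
Parallel: admittances add. Y = 1/R + 1/(jωL) + jωC
Y = (0.0001429 − j0.001171) S
|Y| = 0.001180 S → |Z| = 1/|Y| = 847.5 Ω, ∠Z = −∠Y = 83.05°
I = V/|Z| = 28.32 mA
P = VI cos φ = 24 × 0.02832 × cos(83.05°) = 82.29 mW

82.29 mW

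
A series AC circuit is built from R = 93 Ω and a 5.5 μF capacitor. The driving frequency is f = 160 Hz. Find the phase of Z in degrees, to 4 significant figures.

-62.79°

ω = 2πf = 1005 rad/s
X_C = 1/(ωC) = 180.9 Ω
Z = 93.00 − j180.9 Ω
|Z| = √(93.00² + 180.9²) = 203.4 Ω
∠Z = arctan(-180.9/93.00) = -62.79°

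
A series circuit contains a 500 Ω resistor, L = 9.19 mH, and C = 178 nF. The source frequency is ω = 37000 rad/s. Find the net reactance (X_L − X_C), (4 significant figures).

X_L = ωL = 340.0 Ω
X_C = 1/(ωC) = 151.8 Ω
X = 340.0 − 151.8 = 188.2 Ω

188.2 Ω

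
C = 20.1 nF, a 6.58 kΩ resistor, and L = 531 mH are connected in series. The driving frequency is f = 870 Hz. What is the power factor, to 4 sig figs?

ω = 2πf = 5466 rad/s
X_L = ωL = 2903 Ω
X_C = 1/(ωC) = 9101 Ω
Net reactance X = X_L − X_C = -6199 Ω
Z = 6580 − j6199 Ω
|Z| = √(6580² + 6199²) = 9040 Ω
∠Z = arctan(-6199/6580) = -43.29°
cos φ = cos(-43.29°) = 0.7279

0.7279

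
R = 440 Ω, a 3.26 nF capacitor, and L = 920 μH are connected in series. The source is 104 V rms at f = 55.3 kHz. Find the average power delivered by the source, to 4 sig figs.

ω = 2πf = 347500 rad/s
X_L = ωL = 319.7 Ω
X_C = 1/(ωC) = 882.8 Ω
Net reactance X = X_L − X_C = -563.2 Ω
Z = 440.0 − j563.2 Ω
|Z| = √(440.0² + 563.2²) = 714.7 Ω
∠Z = arctan(-563.2/440.0) = -52.00°
I = V/|Z| = 145.5 mA
P = VI cos φ = 104 × 0.1455 × cos(-52.00°) = 9.318 W

9.318 W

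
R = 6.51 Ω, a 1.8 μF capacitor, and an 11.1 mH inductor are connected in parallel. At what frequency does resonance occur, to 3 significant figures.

1.13 kHz

ω₀ = 1/√(LC) = 1/√(0.0111 × 1.8e-06) = 7075 rad/s
f₀ = ω₀/(2π) = 1.13 kHz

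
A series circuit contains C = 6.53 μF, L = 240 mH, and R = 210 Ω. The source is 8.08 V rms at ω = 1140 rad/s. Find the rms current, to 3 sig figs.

X_L = ωL = 274 Ω
X_C = 1/(ωC) = 134 Ω
Net reactance X = X_L − X_C = 139 Ω
Z = 210 + j139 Ω
|Z| = √(210² + 139²) = 252 Ω
I = V/|Z| = 8.08/252 = 32.1 mA

32.1 mA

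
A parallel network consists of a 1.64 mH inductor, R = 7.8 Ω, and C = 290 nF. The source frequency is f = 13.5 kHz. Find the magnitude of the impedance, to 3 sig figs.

7.73 Ω

ω = 2πf = 84820 rad/s
X_L = ωL = 139 Ω
X_C = 1/(ωC) = 40.7 Ω
Parallel: admittances add. Y = 1/R + 1/(jωL) + jωC
Y = (0.128 + j0.0174) S
|Y| = 0.129 S → |Z| = 1/|Y| = 7.73 Ω, ∠Z = −∠Y = -7.73°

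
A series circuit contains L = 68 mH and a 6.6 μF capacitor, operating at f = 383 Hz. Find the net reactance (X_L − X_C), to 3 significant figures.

101 Ω

ω = 2πf = 2406 rad/s
X_L = ωL = 164 Ω
X_C = 1/(ωC) = 63.0 Ω
X = 164 − 63.0 = 101 Ω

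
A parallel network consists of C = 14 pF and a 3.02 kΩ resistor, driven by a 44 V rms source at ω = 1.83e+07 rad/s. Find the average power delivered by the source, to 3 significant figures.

641 mW

X_C = 1/(ωC) = 3900 Ω
Parallel: admittances add. Y = 1/R + jωC
Y = (0.000331 + j0.000256) S
|Y| = 0.000419 S → |Z| = 1/|Y| = 2390 Ω, ∠Z = −∠Y = -37.7°
I = V/|Z| = 18.4 mA
P = VI cos φ = 44 × 0.0184 × cos(-37.7°) = 641 mW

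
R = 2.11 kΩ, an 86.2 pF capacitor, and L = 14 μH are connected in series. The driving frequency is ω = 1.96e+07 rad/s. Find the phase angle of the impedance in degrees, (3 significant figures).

-8.56°

X_L = ωL = 274 Ω
X_C = 1/(ωC) = 592 Ω
Net reactance X = X_L − X_C = -317 Ω
Z = 2110 − j317 Ω
|Z| = √(2110² + 317²) = 2130 Ω
∠Z = arctan(-317/2110) = -8.56°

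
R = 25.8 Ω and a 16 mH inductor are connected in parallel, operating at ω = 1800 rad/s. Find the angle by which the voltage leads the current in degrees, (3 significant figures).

X_L = ωL = 28.8 Ω
Parallel: admittances add. Y = 1/R + 1/(jωL)
Y = (0.0388 − j0.0347) S
|Y| = 0.0520 S → |Z| = 1/|Y| = 19.2 Ω, ∠Z = −∠Y = 41.9°

41.9°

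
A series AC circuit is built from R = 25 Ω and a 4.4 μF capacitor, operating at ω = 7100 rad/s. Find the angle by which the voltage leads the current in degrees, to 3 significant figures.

-52.0°

X_C = 1/(ωC) = 32.0 Ω
Z = 25.0 − j32.0 Ω
|Z| = √(25.0² + 32.0²) = 40.6 Ω
∠Z = arctan(-32.0/25.0) = -52.0°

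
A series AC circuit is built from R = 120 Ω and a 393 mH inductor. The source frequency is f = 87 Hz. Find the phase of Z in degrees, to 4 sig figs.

ω = 2πf = 546.6 rad/s
X_L = ωL = 214.8 Ω
Z = 120.0 + j214.8 Ω
|Z| = √(120.0² + 214.8²) = 246.1 Ω
∠Z = arctan(214.8/120.0) = 60.81°

60.81°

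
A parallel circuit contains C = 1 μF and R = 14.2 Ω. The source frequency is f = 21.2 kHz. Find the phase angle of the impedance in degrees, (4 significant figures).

ω = 2πf = 133200 rad/s
X_C = 1/(ωC) = 7.507 Ω
Parallel: admittances add. Y = 1/R + jωC
Y = (0.07042 + j0.1332) S
|Y| = 0.1507 S → |Z| = 1/|Y| = 6.637 Ω, ∠Z = −∠Y = -62.14°

-62.14°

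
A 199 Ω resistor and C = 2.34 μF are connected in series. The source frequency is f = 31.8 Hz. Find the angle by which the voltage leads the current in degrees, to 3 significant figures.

-84.7°

ω = 2πf = 199.8 rad/s
X_C = 1/(ωC) = 2140 Ω
Z = 199 − j2140 Ω
|Z| = √(199² + 2140²) = 2150 Ω
∠Z = arctan(-2140/199) = -84.7°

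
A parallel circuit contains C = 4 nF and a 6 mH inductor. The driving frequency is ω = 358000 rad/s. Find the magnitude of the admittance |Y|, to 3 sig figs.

X_L = ωL = 2150 Ω
X_C = 1/(ωC) = 698 Ω
Parallel: admittances add. Y = 1/(jωL) + jωC
Y = (0 + j0.000966) S
|Y| = 0.000966 S → |Z| = 1/|Y| = 1030 Ω, ∠Z = −∠Y = -90.0°

966 μS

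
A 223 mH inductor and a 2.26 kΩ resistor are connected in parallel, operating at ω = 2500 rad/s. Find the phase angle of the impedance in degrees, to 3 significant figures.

X_L = ωL = 558 Ω
Parallel: admittances add. Y = 1/R + 1/(jωL)
Y = (0.000442 − j0.00179) S
|Y| = 0.00185 S → |Z| = 1/|Y| = 541 Ω, ∠Z = −∠Y = 76.1°

76.1°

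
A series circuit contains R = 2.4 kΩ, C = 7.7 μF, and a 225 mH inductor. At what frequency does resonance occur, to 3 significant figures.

ω₀ = 1/√(LC) = 1/√(0.225 × 7.7e-06) = 759.7 rad/s
f₀ = ω₀/(2π) = 121 Hz

121 Hz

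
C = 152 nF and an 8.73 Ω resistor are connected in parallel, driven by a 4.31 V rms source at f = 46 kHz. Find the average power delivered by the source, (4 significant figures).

2.128 W

ω = 2πf = 289000 rad/s
X_C = 1/(ωC) = 22.76 Ω
Parallel: admittances add. Y = 1/R + jωC
Y = (0.1145 + j0.04393) S
|Y| = 0.1227 S → |Z| = 1/|Y| = 8.151 Ω, ∠Z = −∠Y = -20.98°
I = V/|Z| = 528.8 mA
P = VI cos φ = 4.31 × 0.5288 × cos(-20.98°) = 2.128 W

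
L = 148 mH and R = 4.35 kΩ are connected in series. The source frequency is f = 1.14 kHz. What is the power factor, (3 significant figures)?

ω = 2πf = 7163 rad/s
X_L = ωL = 1060 Ω
Z = 4350 + j1060 Ω
|Z| = √(4350² + 1060²) = 4480 Ω
∠Z = arctan(1060/4350) = 13.7°
cos φ = cos(13.7°) = 0.972

0.972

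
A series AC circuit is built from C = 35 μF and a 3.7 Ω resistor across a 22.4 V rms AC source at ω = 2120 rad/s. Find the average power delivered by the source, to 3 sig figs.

9.50 W

X_C = 1/(ωC) = 13.5 Ω
Z = 3.70 − j13.5 Ω
|Z| = √(3.70² + 13.5²) = 14.0 Ω
∠Z = arctan(-13.5/3.70) = -74.6°
I = V/|Z| = 1.60 A
P = VI cos φ = 22.4 × 1.60 × cos(-74.6°) = 9.50 W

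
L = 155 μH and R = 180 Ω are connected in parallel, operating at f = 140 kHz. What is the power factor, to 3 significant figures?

ω = 2πf = 879600 rad/s
X_L = ωL = 136 Ω
Parallel: admittances add. Y = 1/R + 1/(jωL)
Y = (0.00556 − j0.00733) S
|Y| = 0.00920 S → |Z| = 1/|Y| = 109 Ω, ∠Z = −∠Y = 52.9°
cos φ = cos(52.9°) = 0.604

0.604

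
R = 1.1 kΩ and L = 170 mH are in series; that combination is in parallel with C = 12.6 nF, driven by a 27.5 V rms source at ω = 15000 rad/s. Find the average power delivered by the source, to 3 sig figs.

X_L = ωL = 2550 Ω
X_C = 1/(ωC) = 5290 Ω
Branch 1 (R+jX_L): Z₁ = 1100 + j2550 Ω, |Z₁| = 2780 Ω
Branch 2 (−jX_C): Z₂ = −j5290 Ω
Parallel: Z = Z₁Z₂/(Z₁+Z₂), |Z| = 4980 Ω, ∠Z = 44.8°
I = V/|Z| = 5.53 mA
P = VI cos φ = 27.5 × 0.00553 × cos(44.8°) = 108 mW

108 mW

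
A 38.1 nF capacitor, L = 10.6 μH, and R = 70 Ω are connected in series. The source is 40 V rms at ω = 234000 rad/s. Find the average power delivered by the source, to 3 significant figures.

X_L = ωL = 2.48 Ω
X_C = 1/(ωC) = 112 Ω
Net reactance X = X_L − X_C = -110 Ω
Z = 70.0 − j110 Ω
|Z| = √(70.0² + 110²) = 130 Ω
∠Z = arctan(-110/70.0) = -57.5°
I = V/|Z| = 307 mA
P = VI cos φ = 40 × 0.307 × cos(-57.5°) = 6.62 W

6.62 W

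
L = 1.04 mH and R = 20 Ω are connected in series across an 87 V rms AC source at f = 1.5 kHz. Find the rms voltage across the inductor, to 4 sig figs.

ω = 2πf = 9425 rad/s
X_L = ωL = 9.802 Ω
Z = 20.00 + j9.802 Ω
|Z| = √(20.00² + 9.802²) = 22.27 Ω
I = V/|Z| = 3.906 A
V_L = I·|Z_L| = 3.906 × 9.802 = 38.29 V

38.29 V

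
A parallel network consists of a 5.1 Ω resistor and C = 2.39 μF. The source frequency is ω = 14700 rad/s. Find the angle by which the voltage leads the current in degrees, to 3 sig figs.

X_C = 1/(ωC) = 28.5 Ω
Parallel: admittances add. Y = 1/R + jωC
Y = (0.196 + j0.0351) S
|Y| = 0.199 S → |Z| = 1/|Y| = 5.02 Ω, ∠Z = −∠Y = -10.2°

-10.2°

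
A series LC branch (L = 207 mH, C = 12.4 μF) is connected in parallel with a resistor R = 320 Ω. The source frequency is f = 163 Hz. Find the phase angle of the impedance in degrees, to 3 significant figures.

ω = 2πf = 1024 rad/s
X_L = ωL = 212 Ω
X_C = 1/(ωC) = 78.7 Ω
Branch 1: Z₁ = R = 320 Ω
Branch 2 (series LC): Z₂ = j(X_L − X_C) = j133 Ω
Parallel: Z = Z₁Z₂/(Z₁+Z₂), |Z| = 123 Ω, ∠Z = 67.4°

67.4°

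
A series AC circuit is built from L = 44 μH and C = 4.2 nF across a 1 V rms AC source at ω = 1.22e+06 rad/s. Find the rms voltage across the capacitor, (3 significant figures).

X_L = ωL = 53.7 Ω
X_C = 1/(ωC) = 195 Ω
Net reactance X = X_L − X_C = -141 Ω
Z = − j141 Ω
|Z| = √(0² + 141²) = 141 Ω
I = V/|Z| = 7.07 mA
V_C = I·|Z_C| = 0.00707 × 195 = 1.38 V

1.38 V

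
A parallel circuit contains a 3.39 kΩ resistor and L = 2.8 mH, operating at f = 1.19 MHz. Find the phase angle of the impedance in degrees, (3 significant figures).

ω = 2πf = 7.477e+06 rad/s
X_L = ωL = 20900 Ω
Parallel: admittances add. Y = 1/R + 1/(jωL)
Y = (0.000295 − j4.78e-05) S
|Y| = 0.000299 S → |Z| = 1/|Y| = 3350 Ω, ∠Z = −∠Y = 9.20°

9.20°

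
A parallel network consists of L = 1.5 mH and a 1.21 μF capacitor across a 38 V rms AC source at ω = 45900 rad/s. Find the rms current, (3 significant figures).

1.56 A

X_L = ωL = 68.9 Ω
X_C = 1/(ωC) = 18.0 Ω
Parallel: admittances add. Y = 1/(jωL) + jωC
Y = (0 + j0.0410) S
|Y| = 0.0410 S → |Z| = 1/|Y| = 24.4 Ω, ∠Z = −∠Y = -90.0°
I = V/|Z| = 38/24.4 = 1.56 A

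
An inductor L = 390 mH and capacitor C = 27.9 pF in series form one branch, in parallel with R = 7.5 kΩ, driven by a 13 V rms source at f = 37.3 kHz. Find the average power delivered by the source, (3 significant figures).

ω = 2πf = 234400 rad/s
X_L = ωL = 91400 Ω
X_C = 1/(ωC) = 153000 Ω
Branch 1: Z₁ = R = 7500 Ω
Branch 2 (series LC): Z₂ = j(X_L − X_C) = −j61500 Ω
Parallel: Z = Z₁Z₂/(Z₁+Z₂), |Z| = 7440 Ω, ∠Z = -6.95°
I = V/|Z| = 1.75 mA
P = VI cos φ = 13 × 0.00175 × cos(-6.95°) = 22.5 mW

22.5 mW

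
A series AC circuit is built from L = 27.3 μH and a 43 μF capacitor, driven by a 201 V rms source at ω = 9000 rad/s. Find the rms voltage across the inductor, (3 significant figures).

21.1 V

X_L = ωL = 0.246 Ω
X_C = 1/(ωC) = 2.58 Ω
Net reactance X = X_L − X_C = -2.34 Ω
Z = − j2.34 Ω
|Z| = √(0² + 2.34²) = 2.34 Ω
I = V/|Z| = 86.0 A
V_L = I·|Z_L| = 86.0 × 0.246 = 21.1 V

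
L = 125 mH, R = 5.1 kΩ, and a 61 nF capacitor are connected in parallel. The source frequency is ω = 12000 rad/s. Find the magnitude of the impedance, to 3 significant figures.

4840 Ω

X_L = ωL = 1500 Ω
X_C = 1/(ωC) = 1370 Ω
Parallel: admittances add. Y = 1/R + 1/(jωL) + jωC
Y = (0.000196 + j6.53e-05) S
|Y| = 0.000207 S → |Z| = 1/|Y| = 4840 Ω, ∠Z = −∠Y = -18.4°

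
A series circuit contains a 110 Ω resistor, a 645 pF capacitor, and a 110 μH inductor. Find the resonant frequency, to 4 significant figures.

ω₀ = 1/√(LC) = 1/√(0.00011 × 6.45e-10) = 3.754e+06 rad/s
f₀ = ω₀/(2π) = 597.5 kHz

597.5 kHz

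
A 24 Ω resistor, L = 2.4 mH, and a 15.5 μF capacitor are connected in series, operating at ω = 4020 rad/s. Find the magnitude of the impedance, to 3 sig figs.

X_L = ωL = 9.65 Ω
X_C = 1/(ωC) = 16.0 Ω
Net reactance X = X_L − X_C = -6.40 Ω
Z = 24.0 − j6.40 Ω
|Z| = √(24.0² + 6.40²) = 24.8 Ω

24.8 Ω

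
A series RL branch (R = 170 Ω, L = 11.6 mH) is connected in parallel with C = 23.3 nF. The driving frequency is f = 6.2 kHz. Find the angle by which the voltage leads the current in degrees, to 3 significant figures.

54.7°

ω = 2πf = 38960 rad/s
X_L = ωL = 452 Ω
X_C = 1/(ωC) = 1100 Ω
Branch 1 (R+jX_L): Z₁ = 170 + j452 Ω, |Z₁| = 483 Ω
Branch 2 (−jX_C): Z₂ = −j1100 Ω
Parallel: Z = Z₁Z₂/(Z₁+Z₂), |Z| = 792 Ω, ∠Z = 54.7°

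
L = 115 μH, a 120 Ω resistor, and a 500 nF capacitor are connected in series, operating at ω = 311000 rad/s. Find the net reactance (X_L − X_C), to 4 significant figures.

X_L = ωL = 35.77 Ω
X_C = 1/(ωC) = 6.431 Ω
X = 35.77 − 6.431 = 29.33 Ω

29.33 Ω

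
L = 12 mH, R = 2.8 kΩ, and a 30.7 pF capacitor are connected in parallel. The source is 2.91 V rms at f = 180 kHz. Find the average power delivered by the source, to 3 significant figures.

ω = 2πf = 1.131e+06 rad/s
X_L = ωL = 13600 Ω
X_C = 1/(ωC) = 28800 Ω
Parallel: admittances add. Y = 1/R + 1/(jωL) + jωC
Y = (0.000357 − j3.9e-05) S
|Y| = 0.000359 S → |Z| = 1/|Y| = 2780 Ω, ∠Z = −∠Y = 6.23°
I = V/|Z| = 1.05 mA
P = VI cos φ = 2.91 × 0.00105 × cos(6.23°) = 3.02 mW

3.02 mW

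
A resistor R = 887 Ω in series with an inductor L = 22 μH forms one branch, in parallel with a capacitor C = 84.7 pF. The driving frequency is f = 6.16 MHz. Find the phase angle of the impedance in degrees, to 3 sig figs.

-77.8°

ω = 2πf = 3.87e+07 rad/s
X_L = ωL = 851 Ω
X_C = 1/(ωC) = 305 Ω
Branch 1 (R+jX_L): Z₁ = 887 + j851 Ω, |Z₁| = 1230 Ω
Branch 2 (−jX_C): Z₂ = −j305 Ω
Parallel: Z = Z₁Z₂/(Z₁+Z₂), |Z| = 360 Ω, ∠Z = -77.8°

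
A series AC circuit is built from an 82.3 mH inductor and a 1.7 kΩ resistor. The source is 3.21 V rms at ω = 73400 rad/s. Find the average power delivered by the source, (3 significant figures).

X_L = ωL = 6040 Ω
Z = 1700 + j6040 Ω
|Z| = √(1700² + 6040²) = 6280 Ω
∠Z = arctan(6040/1700) = 74.3°
I = V/|Z| = 512 μA
P = VI cos φ = 3.21 × 0.000512 × cos(74.3°) = 445 μW

445 μW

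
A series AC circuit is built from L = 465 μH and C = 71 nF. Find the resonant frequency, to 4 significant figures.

ω₀ = 1/√(LC) = 1/√(0.000465 × 7.1e-08) = 174000 rad/s
f₀ = ω₀/(2π) = 27.70 kHz

27.70 kHz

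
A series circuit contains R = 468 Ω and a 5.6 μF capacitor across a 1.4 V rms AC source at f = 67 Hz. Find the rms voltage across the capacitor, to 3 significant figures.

ω = 2πf = 421.0 rad/s
X_C = 1/(ωC) = 424 Ω
Z = 468 − j424 Ω
|Z| = √(468² + 424²) = 632 Ω
I = V/|Z| = 2.22 mA
V_C = I·|Z_C| = 0.00222 × 424 = 0.940 V

0.940 V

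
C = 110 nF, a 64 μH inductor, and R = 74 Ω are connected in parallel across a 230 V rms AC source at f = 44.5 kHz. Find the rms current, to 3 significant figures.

6.56 A

ω = 2πf = 279600 rad/s
X_L = ωL = 17.9 Ω
X_C = 1/(ωC) = 32.5 Ω
Parallel: admittances add. Y = 1/R + 1/(jωL) + jωC
Y = (0.0135 − j0.0251) S
|Y| = 0.0285 S → |Z| = 1/|Y| = 35.1 Ω, ∠Z = −∠Y = 61.7°
I = V/|Z| = 230/35.1 = 6.56 A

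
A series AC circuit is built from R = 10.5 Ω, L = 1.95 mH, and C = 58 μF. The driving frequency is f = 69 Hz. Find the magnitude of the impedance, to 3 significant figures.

40.3 Ω

ω = 2πf = 433.5 rad/s
X_L = ωL = 0.845 Ω
X_C = 1/(ωC) = 39.8 Ω
Net reactance X = X_L − X_C = -38.9 Ω
Z = 10.5 − j38.9 Ω
|Z| = √(10.5² + 38.9²) = 40.3 Ω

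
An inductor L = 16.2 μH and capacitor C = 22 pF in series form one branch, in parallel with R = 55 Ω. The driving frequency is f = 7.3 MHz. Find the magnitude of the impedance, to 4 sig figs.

53.69 Ω

ω = 2πf = 4.587e+07 rad/s
X_L = ωL = 743.0 Ω
X_C = 1/(ωC) = 991.0 Ω
Branch 1: Z₁ = R = 55.00 Ω
Branch 2 (series LC): Z₂ = j(X_L − X_C) = −j248.0 Ω
Parallel: Z = Z₁Z₂/(Z₁+Z₂), |Z| = 53.69 Ω, ∠Z = -12.51°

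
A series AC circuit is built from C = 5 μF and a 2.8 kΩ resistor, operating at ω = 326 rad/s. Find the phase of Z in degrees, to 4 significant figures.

-12.36°

X_C = 1/(ωC) = 613.5 Ω
Z = 2800 − j613.5 Ω
|Z| = √(2800² + 613.5²) = 2866 Ω
∠Z = arctan(-613.5/2800) = -12.36°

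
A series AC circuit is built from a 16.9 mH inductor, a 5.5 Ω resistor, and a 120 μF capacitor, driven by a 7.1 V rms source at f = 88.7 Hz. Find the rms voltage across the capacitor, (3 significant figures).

13.6 V

ω = 2πf = 557.3 rad/s
X_L = ωL = 9.42 Ω
X_C = 1/(ωC) = 15.0 Ω
Net reactance X = X_L − X_C = -5.53 Ω
Z = 5.50 − j5.53 Ω
|Z| = √(5.50² + 5.53²) = 7.80 Ω
I = V/|Z| = 910 mA
V_C = I·|Z_C| = 0.910 × 15.0 = 13.6 V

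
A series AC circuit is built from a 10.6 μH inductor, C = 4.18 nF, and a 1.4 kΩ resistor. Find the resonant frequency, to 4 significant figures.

ω₀ = 1/√(LC) = 1/√(1.06e-05 × 4.18e-09) = 4.751e+06 rad/s
f₀ = ω₀/(2π) = 756.1 kHz

756.1 kHz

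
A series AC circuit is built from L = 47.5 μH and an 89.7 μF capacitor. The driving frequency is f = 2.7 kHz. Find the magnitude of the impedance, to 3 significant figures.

0.149 Ω

ω = 2πf = 16960 rad/s
X_L = ωL = 0.806 Ω
X_C = 1/(ωC) = 0.657 Ω
Net reactance X = X_L − X_C = 0.149 Ω
Z = j0.149 Ω
|Z| = √(0² + 0.149²) = 0.149 Ω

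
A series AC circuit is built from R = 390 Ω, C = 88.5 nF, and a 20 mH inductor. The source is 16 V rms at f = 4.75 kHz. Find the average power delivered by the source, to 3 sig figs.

500 mW

ω = 2πf = 29850 rad/s
X_L = ωL = 597 Ω
X_C = 1/(ωC) = 379 Ω
Net reactance X = X_L − X_C = 218 Ω
Z = 390 + j218 Ω
|Z| = √(390² + 218²) = 447 Ω
∠Z = arctan(218/390) = 29.2°
I = V/|Z| = 35.8 mA
P = VI cos φ = 16 × 0.0358 × cos(29.2°) = 500 mW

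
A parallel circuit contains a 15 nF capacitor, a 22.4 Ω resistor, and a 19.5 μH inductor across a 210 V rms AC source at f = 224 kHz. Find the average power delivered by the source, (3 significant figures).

ω = 2πf = 1.407e+06 rad/s
X_L = ωL = 27.4 Ω
X_C = 1/(ωC) = 47.4 Ω
Parallel: admittances add. Y = 1/R + 1/(jωL) + jωC
Y = (0.0446 − j0.0153) S
|Y| = 0.0472 S → |Z| = 1/|Y| = 21.2 Ω, ∠Z = −∠Y = 18.9°
I = V/|Z| = 9.91 A
P = VI cos φ = 210 × 9.91 × cos(18.9°) = 1.97 kW

1.97 kW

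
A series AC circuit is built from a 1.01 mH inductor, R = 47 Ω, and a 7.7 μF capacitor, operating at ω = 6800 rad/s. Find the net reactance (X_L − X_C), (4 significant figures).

X_L = ωL = 6.868 Ω
X_C = 1/(ωC) = 19.10 Ω
X = 6.868 − 19.10 = -12.23 Ω

-12.23 Ω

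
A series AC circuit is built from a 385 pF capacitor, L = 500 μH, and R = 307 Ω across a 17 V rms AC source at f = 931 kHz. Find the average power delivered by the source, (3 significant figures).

14.2 mW

ω = 2πf = 5.85e+06 rad/s
X_L = ωL = 2920 Ω
X_C = 1/(ωC) = 444 Ω
Net reactance X = X_L − X_C = 2480 Ω
Z = 307 + j2480 Ω
|Z| = √(307² + 2480²) = 2500 Ω
∠Z = arctan(2480/307) = 82.9°
I = V/|Z| = 6.80 mA
P = VI cos φ = 17 × 0.00680 × cos(82.9°) = 14.2 mW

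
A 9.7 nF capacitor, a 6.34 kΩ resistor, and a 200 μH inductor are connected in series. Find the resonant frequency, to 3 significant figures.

114 kHz

ω₀ = 1/√(LC) = 1/√(0.0002 × 9.7e-09) = 718000 rad/s
f₀ = ω₀/(2π) = 114 kHz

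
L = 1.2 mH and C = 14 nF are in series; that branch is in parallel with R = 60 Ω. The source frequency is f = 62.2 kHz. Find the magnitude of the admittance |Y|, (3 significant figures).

17.0 mS

ω = 2πf = 390800 rad/s
X_L = ωL = 469 Ω
X_C = 1/(ωC) = 183 Ω
Branch 1: Z₁ = R = 60.0 Ω
Branch 2 (series LC): Z₂ = j(X_L − X_C) = j286 Ω
Parallel: Z = Z₁Z₂/(Z₁+Z₂), |Z| = 58.7 Ω, ∠Z = 11.8°
|Y| = 1/|Z| = 17.0 mS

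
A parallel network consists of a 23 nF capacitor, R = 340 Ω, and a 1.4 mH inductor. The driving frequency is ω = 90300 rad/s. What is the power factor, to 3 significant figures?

X_L = ωL = 126 Ω
X_C = 1/(ωC) = 481 Ω
Parallel: admittances add. Y = 1/R + 1/(jωL) + jωC
Y = (0.00294 − j0.00583) S
|Y| = 0.00653 S → |Z| = 1/|Y| = 153 Ω, ∠Z = −∠Y = 63.2°
cos φ = cos(63.2°) = 0.450

0.450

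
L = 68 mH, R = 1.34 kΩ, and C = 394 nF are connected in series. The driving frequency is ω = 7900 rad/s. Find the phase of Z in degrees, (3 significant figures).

9.15°

X_L = ωL = 537 Ω
X_C = 1/(ωC) = 321 Ω
Net reactance X = X_L − X_C = 216 Ω
Z = 1340 + j216 Ω
|Z| = √(1340² + 216²) = 1360 Ω
∠Z = arctan(216/1340) = 9.15°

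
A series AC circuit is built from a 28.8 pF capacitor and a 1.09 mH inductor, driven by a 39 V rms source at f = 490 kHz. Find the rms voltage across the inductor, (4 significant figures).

ω = 2πf = 3.079e+06 rad/s
X_L = ωL = 3356 Ω
X_C = 1/(ωC) = 11280 Ω
Net reactance X = X_L − X_C = -7922 Ω
Z = − j7922 Ω
|Z| = √(0² + 7922²) = 7922 Ω
I = V/|Z| = 4.923 mA
V_L = I·|Z_L| = 0.004923 × 3356 = 16.52 V

16.52 V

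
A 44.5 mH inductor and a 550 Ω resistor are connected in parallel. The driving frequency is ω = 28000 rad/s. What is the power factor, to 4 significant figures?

0.9148

X_L = ωL = 1246 Ω
Parallel: admittances add. Y = 1/R + 1/(jωL)
Y = (0.001818 − j0.0008026) S
|Y| = 0.001987 S → |Z| = 1/|Y| = 503.2 Ω, ∠Z = −∠Y = 23.82°
cos φ = cos(23.82°) = 0.9148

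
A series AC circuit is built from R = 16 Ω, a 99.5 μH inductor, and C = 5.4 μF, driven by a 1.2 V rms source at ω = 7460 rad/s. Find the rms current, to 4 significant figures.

X_L = ωL = 0.7423 Ω
X_C = 1/(ωC) = 24.82 Ω
Net reactance X = X_L − X_C = -24.08 Ω
Z = 16.00 − j24.08 Ω
|Z| = √(16.00² + 24.08²) = 28.91 Ω
I = V/|Z| = 1.2/28.91 = 41.50 mA

41.50 mA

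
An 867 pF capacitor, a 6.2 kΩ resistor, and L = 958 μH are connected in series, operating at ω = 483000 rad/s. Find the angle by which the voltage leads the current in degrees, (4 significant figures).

X_L = ωL = 462.7 Ω
X_C = 1/(ωC) = 2388 Ω
Net reactance X = X_L − X_C = -1925 Ω
Z = 6200 − j1925 Ω
|Z| = √(6200² + 1925²) = 6492 Ω
∠Z = arctan(-1925/6200) = -17.25°

-17.25°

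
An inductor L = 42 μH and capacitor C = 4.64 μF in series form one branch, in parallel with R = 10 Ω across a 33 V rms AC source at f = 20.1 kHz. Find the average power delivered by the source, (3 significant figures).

109 W

ω = 2πf = 126300 rad/s
X_L = ωL = 5.30 Ω
X_C = 1/(ωC) = 1.71 Ω
Branch 1: Z₁ = R = 10.0 Ω
Branch 2 (series LC): Z₂ = j(X_L − X_C) = j3.60 Ω
Parallel: Z = Z₁Z₂/(Z₁+Z₂), |Z| = 3.39 Ω, ∠Z = 70.2°
I = V/|Z| = 9.75 A
P = VI cos φ = 33 × 9.75 × cos(70.2°) = 109 W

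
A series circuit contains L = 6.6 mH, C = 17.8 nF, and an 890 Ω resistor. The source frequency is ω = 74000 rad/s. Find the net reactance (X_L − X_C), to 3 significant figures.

X_L = ωL = 488 Ω
X_C = 1/(ωC) = 759 Ω
X = 488 − 759 = -271 Ω

-271 Ω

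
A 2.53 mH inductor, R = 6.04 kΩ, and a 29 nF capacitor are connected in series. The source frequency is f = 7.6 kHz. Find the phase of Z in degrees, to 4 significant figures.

-5.685°

ω = 2πf = 47750 rad/s
X_L = ωL = 120.8 Ω
X_C = 1/(ωC) = 722.1 Ω
Net reactance X = X_L − X_C = -601.3 Ω
Z = 6040 − j601.3 Ω
|Z| = √(6040² + 601.3²) = 6070 Ω
∠Z = arctan(-601.3/6040) = -5.685°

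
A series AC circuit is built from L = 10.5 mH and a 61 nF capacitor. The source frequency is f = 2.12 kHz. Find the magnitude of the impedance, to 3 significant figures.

1090 Ω

ω = 2πf = 13320 rad/s
X_L = ωL = 140 Ω
X_C = 1/(ωC) = 1230 Ω
Net reactance X = X_L − X_C = -1090 Ω
Z = − j1090 Ω
|Z| = √(0² + 1090²) = 1090 Ω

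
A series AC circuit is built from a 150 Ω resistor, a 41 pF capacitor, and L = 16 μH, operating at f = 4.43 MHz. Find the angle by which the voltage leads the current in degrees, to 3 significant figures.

ω = 2πf = 2.783e+07 rad/s
X_L = ωL = 445 Ω
X_C = 1/(ωC) = 876 Ω
Net reactance X = X_L − X_C = -431 Ω
Z = 150 − j431 Ω
|Z| = √(150² + 431²) = 456 Ω
∠Z = arctan(-431/150) = -70.8°

-70.8°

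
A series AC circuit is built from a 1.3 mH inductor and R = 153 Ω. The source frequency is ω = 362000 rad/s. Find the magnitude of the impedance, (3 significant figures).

495 Ω

X_L = ωL = 471 Ω
Z = 153 + j471 Ω
|Z| = √(153² + 471²) = 495 Ω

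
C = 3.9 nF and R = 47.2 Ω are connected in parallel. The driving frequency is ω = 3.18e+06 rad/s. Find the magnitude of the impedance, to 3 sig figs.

X_C = 1/(ωC) = 80.6 Ω
Parallel: admittances add. Y = 1/R + jωC
Y = (0.0212 + j0.0124) S
|Y| = 0.0245 S → |Z| = 1/|Y| = 40.7 Ω, ∠Z = −∠Y = -30.3°

40.7 Ω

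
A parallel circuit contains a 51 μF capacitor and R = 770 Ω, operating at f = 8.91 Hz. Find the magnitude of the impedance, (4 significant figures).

ω = 2πf = 55.98 rad/s
X_C = 1/(ωC) = 350.2 Ω
Parallel: admittances add. Y = 1/R + jωC
Y = (0.001299 + j0.002855) S
|Y| = 0.003137 S → |Z| = 1/|Y| = 318.8 Ω, ∠Z = −∠Y = -65.54°

318.8 Ω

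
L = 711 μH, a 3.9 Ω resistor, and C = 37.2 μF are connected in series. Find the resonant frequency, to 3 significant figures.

ω₀ = 1/√(LC) = 1/√(0.000711 × 3.72e-05) = 6149 rad/s
f₀ = ω₀/(2π) = 979 Hz

979 Hz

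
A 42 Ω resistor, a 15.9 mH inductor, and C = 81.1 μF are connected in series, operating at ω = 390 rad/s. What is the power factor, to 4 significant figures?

X_L = ωL = 6.201 Ω
X_C = 1/(ωC) = 31.62 Ω
Net reactance X = X_L − X_C = -25.42 Ω
Z = 42.00 − j25.42 Ω
|Z| = √(42.00² + 25.42²) = 49.09 Ω
∠Z = arctan(-25.42/42.00) = -31.18°
cos φ = cos(-31.18°) = 0.8555

0.8555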